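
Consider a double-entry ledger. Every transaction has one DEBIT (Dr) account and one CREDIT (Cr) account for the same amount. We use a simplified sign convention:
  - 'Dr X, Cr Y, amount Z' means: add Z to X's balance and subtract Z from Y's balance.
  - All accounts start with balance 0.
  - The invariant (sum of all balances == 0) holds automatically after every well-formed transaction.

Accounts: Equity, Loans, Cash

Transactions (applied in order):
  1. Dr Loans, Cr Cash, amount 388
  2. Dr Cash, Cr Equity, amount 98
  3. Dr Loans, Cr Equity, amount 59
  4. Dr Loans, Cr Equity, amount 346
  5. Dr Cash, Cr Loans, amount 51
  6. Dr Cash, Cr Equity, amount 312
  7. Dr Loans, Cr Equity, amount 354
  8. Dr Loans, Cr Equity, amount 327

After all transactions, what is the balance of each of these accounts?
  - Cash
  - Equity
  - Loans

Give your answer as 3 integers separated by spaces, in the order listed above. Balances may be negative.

Answer: 73 -1496 1423

Derivation:
After txn 1 (Dr Loans, Cr Cash, amount 388): Cash=-388 Loans=388
After txn 2 (Dr Cash, Cr Equity, amount 98): Cash=-290 Equity=-98 Loans=388
After txn 3 (Dr Loans, Cr Equity, amount 59): Cash=-290 Equity=-157 Loans=447
After txn 4 (Dr Loans, Cr Equity, amount 346): Cash=-290 Equity=-503 Loans=793
After txn 5 (Dr Cash, Cr Loans, amount 51): Cash=-239 Equity=-503 Loans=742
After txn 6 (Dr Cash, Cr Equity, amount 312): Cash=73 Equity=-815 Loans=742
After txn 7 (Dr Loans, Cr Equity, amount 354): Cash=73 Equity=-1169 Loans=1096
After txn 8 (Dr Loans, Cr Equity, amount 327): Cash=73 Equity=-1496 Loans=1423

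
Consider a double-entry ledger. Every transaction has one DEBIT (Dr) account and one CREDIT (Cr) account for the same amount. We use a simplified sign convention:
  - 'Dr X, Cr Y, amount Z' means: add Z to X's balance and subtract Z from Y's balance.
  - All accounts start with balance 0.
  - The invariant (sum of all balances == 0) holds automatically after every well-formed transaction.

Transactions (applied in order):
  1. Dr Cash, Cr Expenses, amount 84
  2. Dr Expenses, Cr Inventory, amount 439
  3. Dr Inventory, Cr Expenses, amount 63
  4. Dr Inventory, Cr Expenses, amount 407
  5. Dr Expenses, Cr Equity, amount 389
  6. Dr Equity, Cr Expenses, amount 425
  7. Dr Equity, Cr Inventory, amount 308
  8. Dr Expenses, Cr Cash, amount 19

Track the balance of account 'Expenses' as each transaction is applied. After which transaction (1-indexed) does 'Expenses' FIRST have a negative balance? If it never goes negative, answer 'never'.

After txn 1: Expenses=-84

Answer: 1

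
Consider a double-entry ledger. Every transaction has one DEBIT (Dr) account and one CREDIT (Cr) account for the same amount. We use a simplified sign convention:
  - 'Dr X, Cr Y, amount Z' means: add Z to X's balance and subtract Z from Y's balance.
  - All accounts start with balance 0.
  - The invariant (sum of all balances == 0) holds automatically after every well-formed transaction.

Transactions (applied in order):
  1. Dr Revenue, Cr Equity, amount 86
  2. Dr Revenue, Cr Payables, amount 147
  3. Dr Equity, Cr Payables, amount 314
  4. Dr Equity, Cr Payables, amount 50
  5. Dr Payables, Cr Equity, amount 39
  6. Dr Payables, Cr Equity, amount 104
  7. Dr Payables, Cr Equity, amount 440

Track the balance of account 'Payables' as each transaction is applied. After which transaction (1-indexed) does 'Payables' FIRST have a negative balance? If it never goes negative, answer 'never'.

Answer: 2

Derivation:
After txn 1: Payables=0
After txn 2: Payables=-147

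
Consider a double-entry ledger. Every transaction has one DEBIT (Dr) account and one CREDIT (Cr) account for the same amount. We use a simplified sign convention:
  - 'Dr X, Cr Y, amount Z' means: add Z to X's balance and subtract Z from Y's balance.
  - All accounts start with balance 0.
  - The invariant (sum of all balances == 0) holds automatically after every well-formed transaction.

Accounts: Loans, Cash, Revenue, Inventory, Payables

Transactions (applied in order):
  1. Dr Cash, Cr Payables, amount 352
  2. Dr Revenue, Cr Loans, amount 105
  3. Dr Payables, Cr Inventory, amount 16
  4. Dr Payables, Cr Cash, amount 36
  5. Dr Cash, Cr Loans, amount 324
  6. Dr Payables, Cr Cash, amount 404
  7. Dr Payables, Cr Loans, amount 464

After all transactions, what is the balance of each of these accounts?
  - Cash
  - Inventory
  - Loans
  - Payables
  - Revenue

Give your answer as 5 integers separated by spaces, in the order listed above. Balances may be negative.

Answer: 236 -16 -893 568 105

Derivation:
After txn 1 (Dr Cash, Cr Payables, amount 352): Cash=352 Payables=-352
After txn 2 (Dr Revenue, Cr Loans, amount 105): Cash=352 Loans=-105 Payables=-352 Revenue=105
After txn 3 (Dr Payables, Cr Inventory, amount 16): Cash=352 Inventory=-16 Loans=-105 Payables=-336 Revenue=105
After txn 4 (Dr Payables, Cr Cash, amount 36): Cash=316 Inventory=-16 Loans=-105 Payables=-300 Revenue=105
After txn 5 (Dr Cash, Cr Loans, amount 324): Cash=640 Inventory=-16 Loans=-429 Payables=-300 Revenue=105
After txn 6 (Dr Payables, Cr Cash, amount 404): Cash=236 Inventory=-16 Loans=-429 Payables=104 Revenue=105
After txn 7 (Dr Payables, Cr Loans, amount 464): Cash=236 Inventory=-16 Loans=-893 Payables=568 Revenue=105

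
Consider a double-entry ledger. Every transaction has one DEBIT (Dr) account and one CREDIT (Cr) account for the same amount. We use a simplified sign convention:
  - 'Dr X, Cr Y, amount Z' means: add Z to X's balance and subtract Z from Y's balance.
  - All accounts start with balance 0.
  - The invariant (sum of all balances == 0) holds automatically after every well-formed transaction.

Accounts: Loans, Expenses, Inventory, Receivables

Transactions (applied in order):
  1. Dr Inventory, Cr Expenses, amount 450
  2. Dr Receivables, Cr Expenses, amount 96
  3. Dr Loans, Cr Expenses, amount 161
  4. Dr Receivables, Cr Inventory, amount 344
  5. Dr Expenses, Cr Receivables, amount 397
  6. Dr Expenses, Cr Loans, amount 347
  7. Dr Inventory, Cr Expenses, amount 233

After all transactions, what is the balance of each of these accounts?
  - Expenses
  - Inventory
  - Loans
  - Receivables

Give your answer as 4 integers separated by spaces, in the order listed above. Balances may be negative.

After txn 1 (Dr Inventory, Cr Expenses, amount 450): Expenses=-450 Inventory=450
After txn 2 (Dr Receivables, Cr Expenses, amount 96): Expenses=-546 Inventory=450 Receivables=96
After txn 3 (Dr Loans, Cr Expenses, amount 161): Expenses=-707 Inventory=450 Loans=161 Receivables=96
After txn 4 (Dr Receivables, Cr Inventory, amount 344): Expenses=-707 Inventory=106 Loans=161 Receivables=440
After txn 5 (Dr Expenses, Cr Receivables, amount 397): Expenses=-310 Inventory=106 Loans=161 Receivables=43
After txn 6 (Dr Expenses, Cr Loans, amount 347): Expenses=37 Inventory=106 Loans=-186 Receivables=43
After txn 7 (Dr Inventory, Cr Expenses, amount 233): Expenses=-196 Inventory=339 Loans=-186 Receivables=43

Answer: -196 339 -186 43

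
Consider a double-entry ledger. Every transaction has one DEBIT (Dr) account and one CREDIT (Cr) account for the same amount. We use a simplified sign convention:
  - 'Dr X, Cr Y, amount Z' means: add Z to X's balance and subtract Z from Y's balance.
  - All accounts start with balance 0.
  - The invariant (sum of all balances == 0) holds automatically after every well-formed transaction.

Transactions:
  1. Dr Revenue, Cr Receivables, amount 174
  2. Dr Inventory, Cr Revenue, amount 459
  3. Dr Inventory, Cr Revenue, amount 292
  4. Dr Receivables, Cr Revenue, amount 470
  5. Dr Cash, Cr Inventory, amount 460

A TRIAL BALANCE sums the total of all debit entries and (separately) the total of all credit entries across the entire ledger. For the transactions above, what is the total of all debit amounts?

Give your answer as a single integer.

Txn 1: debit+=174
Txn 2: debit+=459
Txn 3: debit+=292
Txn 4: debit+=470
Txn 5: debit+=460
Total debits = 1855

Answer: 1855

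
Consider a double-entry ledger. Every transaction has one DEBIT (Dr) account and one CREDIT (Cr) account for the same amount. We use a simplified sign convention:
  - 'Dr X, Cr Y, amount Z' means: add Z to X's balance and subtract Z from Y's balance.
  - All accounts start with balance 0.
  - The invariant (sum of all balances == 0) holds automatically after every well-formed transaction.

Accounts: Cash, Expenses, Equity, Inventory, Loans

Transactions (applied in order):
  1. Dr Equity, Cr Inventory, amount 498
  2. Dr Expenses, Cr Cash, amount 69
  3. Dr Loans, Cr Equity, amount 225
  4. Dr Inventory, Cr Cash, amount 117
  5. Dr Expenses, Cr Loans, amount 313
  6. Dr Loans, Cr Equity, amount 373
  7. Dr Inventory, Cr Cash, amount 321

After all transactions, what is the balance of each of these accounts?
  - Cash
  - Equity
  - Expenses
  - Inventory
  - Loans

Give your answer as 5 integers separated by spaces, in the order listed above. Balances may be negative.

After txn 1 (Dr Equity, Cr Inventory, amount 498): Equity=498 Inventory=-498
After txn 2 (Dr Expenses, Cr Cash, amount 69): Cash=-69 Equity=498 Expenses=69 Inventory=-498
After txn 3 (Dr Loans, Cr Equity, amount 225): Cash=-69 Equity=273 Expenses=69 Inventory=-498 Loans=225
After txn 4 (Dr Inventory, Cr Cash, amount 117): Cash=-186 Equity=273 Expenses=69 Inventory=-381 Loans=225
After txn 5 (Dr Expenses, Cr Loans, amount 313): Cash=-186 Equity=273 Expenses=382 Inventory=-381 Loans=-88
After txn 6 (Dr Loans, Cr Equity, amount 373): Cash=-186 Equity=-100 Expenses=382 Inventory=-381 Loans=285
After txn 7 (Dr Inventory, Cr Cash, amount 321): Cash=-507 Equity=-100 Expenses=382 Inventory=-60 Loans=285

Answer: -507 -100 382 -60 285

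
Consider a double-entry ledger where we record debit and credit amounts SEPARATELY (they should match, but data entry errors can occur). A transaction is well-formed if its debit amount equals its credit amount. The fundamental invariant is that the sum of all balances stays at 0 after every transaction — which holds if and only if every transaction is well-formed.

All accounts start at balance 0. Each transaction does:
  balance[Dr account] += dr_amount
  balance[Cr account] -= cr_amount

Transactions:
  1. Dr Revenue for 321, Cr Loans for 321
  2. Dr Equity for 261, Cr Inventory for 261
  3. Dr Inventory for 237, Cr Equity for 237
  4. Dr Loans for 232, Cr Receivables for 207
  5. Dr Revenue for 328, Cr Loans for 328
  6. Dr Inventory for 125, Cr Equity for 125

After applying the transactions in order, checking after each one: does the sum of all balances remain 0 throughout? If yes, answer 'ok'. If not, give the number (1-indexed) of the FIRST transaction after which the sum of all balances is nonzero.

After txn 1: dr=321 cr=321 sum_balances=0
After txn 2: dr=261 cr=261 sum_balances=0
After txn 3: dr=237 cr=237 sum_balances=0
After txn 4: dr=232 cr=207 sum_balances=25
After txn 5: dr=328 cr=328 sum_balances=25
After txn 6: dr=125 cr=125 sum_balances=25

Answer: 4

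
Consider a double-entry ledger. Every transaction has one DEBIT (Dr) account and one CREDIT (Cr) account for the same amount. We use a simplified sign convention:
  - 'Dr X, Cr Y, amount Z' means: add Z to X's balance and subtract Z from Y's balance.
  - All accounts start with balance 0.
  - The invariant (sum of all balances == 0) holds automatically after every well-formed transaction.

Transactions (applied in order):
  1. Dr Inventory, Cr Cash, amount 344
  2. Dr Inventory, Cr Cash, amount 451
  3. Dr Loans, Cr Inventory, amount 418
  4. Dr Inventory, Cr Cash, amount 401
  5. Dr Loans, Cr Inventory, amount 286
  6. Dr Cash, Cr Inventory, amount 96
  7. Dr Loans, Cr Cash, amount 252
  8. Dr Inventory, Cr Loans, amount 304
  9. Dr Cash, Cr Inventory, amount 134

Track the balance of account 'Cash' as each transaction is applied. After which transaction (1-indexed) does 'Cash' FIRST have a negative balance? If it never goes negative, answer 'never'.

After txn 1: Cash=-344

Answer: 1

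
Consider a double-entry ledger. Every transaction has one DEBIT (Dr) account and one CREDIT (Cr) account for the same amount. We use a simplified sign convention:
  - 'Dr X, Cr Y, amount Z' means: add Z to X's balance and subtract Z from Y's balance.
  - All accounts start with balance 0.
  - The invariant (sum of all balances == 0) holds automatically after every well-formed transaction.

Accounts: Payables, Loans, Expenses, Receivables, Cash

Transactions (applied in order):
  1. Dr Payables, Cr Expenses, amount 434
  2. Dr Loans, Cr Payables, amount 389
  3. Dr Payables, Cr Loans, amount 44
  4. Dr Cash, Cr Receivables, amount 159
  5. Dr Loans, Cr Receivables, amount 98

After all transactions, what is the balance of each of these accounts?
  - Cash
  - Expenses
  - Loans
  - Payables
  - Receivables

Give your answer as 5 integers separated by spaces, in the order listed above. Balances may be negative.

Answer: 159 -434 443 89 -257

Derivation:
After txn 1 (Dr Payables, Cr Expenses, amount 434): Expenses=-434 Payables=434
After txn 2 (Dr Loans, Cr Payables, amount 389): Expenses=-434 Loans=389 Payables=45
After txn 3 (Dr Payables, Cr Loans, amount 44): Expenses=-434 Loans=345 Payables=89
After txn 4 (Dr Cash, Cr Receivables, amount 159): Cash=159 Expenses=-434 Loans=345 Payables=89 Receivables=-159
After txn 5 (Dr Loans, Cr Receivables, amount 98): Cash=159 Expenses=-434 Loans=443 Payables=89 Receivables=-257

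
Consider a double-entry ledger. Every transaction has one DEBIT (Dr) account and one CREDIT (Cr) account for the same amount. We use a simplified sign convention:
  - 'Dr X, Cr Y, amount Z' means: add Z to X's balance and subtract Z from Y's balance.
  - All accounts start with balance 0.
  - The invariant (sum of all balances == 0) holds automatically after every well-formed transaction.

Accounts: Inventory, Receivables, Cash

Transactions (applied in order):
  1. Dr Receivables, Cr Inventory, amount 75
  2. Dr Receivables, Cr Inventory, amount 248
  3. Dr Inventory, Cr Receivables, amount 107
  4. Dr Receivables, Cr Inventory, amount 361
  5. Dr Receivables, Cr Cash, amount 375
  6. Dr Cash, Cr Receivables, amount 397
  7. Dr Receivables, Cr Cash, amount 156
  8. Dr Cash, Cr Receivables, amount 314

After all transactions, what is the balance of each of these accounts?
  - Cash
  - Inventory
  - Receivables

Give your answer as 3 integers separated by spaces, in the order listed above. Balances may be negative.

After txn 1 (Dr Receivables, Cr Inventory, amount 75): Inventory=-75 Receivables=75
After txn 2 (Dr Receivables, Cr Inventory, amount 248): Inventory=-323 Receivables=323
After txn 3 (Dr Inventory, Cr Receivables, amount 107): Inventory=-216 Receivables=216
After txn 4 (Dr Receivables, Cr Inventory, amount 361): Inventory=-577 Receivables=577
After txn 5 (Dr Receivables, Cr Cash, amount 375): Cash=-375 Inventory=-577 Receivables=952
After txn 6 (Dr Cash, Cr Receivables, amount 397): Cash=22 Inventory=-577 Receivables=555
After txn 7 (Dr Receivables, Cr Cash, amount 156): Cash=-134 Inventory=-577 Receivables=711
After txn 8 (Dr Cash, Cr Receivables, amount 314): Cash=180 Inventory=-577 Receivables=397

Answer: 180 -577 397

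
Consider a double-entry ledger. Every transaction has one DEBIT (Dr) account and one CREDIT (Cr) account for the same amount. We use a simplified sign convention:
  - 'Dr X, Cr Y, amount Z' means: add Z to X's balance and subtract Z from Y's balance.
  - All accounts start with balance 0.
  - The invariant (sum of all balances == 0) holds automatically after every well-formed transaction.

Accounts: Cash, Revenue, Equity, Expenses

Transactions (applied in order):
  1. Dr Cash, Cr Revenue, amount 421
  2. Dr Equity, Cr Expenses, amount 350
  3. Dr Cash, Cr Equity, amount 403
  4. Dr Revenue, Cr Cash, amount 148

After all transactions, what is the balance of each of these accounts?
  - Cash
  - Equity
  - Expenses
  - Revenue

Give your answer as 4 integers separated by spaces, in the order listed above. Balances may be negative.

Answer: 676 -53 -350 -273

Derivation:
After txn 1 (Dr Cash, Cr Revenue, amount 421): Cash=421 Revenue=-421
After txn 2 (Dr Equity, Cr Expenses, amount 350): Cash=421 Equity=350 Expenses=-350 Revenue=-421
After txn 3 (Dr Cash, Cr Equity, amount 403): Cash=824 Equity=-53 Expenses=-350 Revenue=-421
After txn 4 (Dr Revenue, Cr Cash, amount 148): Cash=676 Equity=-53 Expenses=-350 Revenue=-273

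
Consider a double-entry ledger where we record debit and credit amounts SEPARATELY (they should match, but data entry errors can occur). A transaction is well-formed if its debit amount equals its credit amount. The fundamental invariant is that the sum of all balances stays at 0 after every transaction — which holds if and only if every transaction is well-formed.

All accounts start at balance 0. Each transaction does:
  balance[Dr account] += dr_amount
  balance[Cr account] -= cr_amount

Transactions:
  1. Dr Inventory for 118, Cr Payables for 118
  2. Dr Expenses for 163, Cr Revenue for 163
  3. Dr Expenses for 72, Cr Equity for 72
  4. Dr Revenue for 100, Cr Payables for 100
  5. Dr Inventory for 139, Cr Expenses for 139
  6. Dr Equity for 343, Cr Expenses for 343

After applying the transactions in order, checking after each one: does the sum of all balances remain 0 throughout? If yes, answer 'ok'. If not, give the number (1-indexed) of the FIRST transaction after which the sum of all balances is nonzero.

After txn 1: dr=118 cr=118 sum_balances=0
After txn 2: dr=163 cr=163 sum_balances=0
After txn 3: dr=72 cr=72 sum_balances=0
After txn 4: dr=100 cr=100 sum_balances=0
After txn 5: dr=139 cr=139 sum_balances=0
After txn 6: dr=343 cr=343 sum_balances=0

Answer: ok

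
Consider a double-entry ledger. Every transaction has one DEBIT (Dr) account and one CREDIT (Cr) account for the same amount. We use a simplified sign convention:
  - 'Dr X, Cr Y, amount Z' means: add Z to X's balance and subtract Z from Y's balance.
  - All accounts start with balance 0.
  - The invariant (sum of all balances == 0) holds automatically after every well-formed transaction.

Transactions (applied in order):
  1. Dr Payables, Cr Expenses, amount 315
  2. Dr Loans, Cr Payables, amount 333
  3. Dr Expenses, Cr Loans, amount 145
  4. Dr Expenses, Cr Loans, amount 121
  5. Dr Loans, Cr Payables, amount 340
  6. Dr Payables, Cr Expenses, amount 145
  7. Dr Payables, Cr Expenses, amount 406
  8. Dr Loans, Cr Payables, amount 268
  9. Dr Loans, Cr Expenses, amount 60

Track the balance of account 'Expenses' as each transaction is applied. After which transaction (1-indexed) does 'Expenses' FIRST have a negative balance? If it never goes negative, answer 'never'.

Answer: 1

Derivation:
After txn 1: Expenses=-315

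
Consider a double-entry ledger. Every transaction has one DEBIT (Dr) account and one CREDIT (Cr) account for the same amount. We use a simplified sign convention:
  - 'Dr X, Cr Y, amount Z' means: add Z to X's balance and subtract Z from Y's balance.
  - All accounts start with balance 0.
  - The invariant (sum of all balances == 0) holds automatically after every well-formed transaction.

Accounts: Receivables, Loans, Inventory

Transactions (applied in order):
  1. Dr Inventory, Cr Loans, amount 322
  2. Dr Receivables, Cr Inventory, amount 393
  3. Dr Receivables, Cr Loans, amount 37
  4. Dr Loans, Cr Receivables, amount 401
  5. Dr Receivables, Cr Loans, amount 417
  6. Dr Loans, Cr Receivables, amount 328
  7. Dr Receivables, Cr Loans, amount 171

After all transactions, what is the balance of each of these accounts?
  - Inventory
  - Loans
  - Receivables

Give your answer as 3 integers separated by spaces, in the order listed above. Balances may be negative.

Answer: -71 -218 289

Derivation:
After txn 1 (Dr Inventory, Cr Loans, amount 322): Inventory=322 Loans=-322
After txn 2 (Dr Receivables, Cr Inventory, amount 393): Inventory=-71 Loans=-322 Receivables=393
After txn 3 (Dr Receivables, Cr Loans, amount 37): Inventory=-71 Loans=-359 Receivables=430
After txn 4 (Dr Loans, Cr Receivables, amount 401): Inventory=-71 Loans=42 Receivables=29
After txn 5 (Dr Receivables, Cr Loans, amount 417): Inventory=-71 Loans=-375 Receivables=446
After txn 6 (Dr Loans, Cr Receivables, amount 328): Inventory=-71 Loans=-47 Receivables=118
After txn 7 (Dr Receivables, Cr Loans, amount 171): Inventory=-71 Loans=-218 Receivables=289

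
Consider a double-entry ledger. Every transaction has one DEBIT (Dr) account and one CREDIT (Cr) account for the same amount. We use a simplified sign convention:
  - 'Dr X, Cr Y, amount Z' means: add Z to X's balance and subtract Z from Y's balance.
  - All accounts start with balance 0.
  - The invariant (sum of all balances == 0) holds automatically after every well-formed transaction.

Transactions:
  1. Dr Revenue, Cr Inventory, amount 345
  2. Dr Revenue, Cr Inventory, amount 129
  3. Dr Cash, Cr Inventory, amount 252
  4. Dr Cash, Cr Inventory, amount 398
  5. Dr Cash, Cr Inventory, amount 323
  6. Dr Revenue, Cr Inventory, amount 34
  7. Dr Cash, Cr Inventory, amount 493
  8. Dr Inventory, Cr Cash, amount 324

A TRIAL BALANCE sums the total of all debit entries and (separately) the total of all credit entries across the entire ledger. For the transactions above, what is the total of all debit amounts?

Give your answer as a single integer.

Txn 1: debit+=345
Txn 2: debit+=129
Txn 3: debit+=252
Txn 4: debit+=398
Txn 5: debit+=323
Txn 6: debit+=34
Txn 7: debit+=493
Txn 8: debit+=324
Total debits = 2298

Answer: 2298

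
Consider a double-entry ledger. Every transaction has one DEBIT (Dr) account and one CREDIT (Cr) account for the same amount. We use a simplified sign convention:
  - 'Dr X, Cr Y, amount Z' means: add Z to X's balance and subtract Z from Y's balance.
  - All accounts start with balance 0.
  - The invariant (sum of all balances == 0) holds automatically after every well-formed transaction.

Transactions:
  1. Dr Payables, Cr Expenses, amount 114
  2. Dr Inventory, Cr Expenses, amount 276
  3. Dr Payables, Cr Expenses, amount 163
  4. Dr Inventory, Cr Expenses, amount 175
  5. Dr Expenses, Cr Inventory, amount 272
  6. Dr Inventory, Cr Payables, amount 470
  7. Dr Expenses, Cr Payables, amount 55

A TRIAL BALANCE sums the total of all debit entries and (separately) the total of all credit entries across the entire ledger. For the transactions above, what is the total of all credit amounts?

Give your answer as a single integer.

Answer: 1525

Derivation:
Txn 1: credit+=114
Txn 2: credit+=276
Txn 3: credit+=163
Txn 4: credit+=175
Txn 5: credit+=272
Txn 6: credit+=470
Txn 7: credit+=55
Total credits = 1525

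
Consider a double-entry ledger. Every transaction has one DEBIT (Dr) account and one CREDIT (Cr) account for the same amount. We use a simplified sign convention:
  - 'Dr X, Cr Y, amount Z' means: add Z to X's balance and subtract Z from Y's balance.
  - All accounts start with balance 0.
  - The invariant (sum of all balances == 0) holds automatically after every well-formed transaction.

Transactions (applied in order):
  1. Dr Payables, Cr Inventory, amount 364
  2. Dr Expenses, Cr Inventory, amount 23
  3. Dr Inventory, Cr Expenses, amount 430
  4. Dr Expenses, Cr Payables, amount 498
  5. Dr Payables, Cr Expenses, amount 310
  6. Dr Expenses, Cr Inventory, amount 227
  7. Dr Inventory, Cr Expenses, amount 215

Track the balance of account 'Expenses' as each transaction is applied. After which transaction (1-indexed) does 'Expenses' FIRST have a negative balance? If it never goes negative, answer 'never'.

After txn 1: Expenses=0
After txn 2: Expenses=23
After txn 3: Expenses=-407

Answer: 3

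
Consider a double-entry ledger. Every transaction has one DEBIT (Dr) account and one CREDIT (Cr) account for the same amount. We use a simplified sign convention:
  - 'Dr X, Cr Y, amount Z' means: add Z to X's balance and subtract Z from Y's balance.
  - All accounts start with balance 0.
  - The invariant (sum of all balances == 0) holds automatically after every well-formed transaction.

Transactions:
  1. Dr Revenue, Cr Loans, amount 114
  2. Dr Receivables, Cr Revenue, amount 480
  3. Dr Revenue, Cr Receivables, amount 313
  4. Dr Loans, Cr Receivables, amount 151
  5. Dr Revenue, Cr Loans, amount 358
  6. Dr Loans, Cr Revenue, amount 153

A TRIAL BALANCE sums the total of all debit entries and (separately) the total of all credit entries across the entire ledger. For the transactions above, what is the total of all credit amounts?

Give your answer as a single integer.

Answer: 1569

Derivation:
Txn 1: credit+=114
Txn 2: credit+=480
Txn 3: credit+=313
Txn 4: credit+=151
Txn 5: credit+=358
Txn 6: credit+=153
Total credits = 1569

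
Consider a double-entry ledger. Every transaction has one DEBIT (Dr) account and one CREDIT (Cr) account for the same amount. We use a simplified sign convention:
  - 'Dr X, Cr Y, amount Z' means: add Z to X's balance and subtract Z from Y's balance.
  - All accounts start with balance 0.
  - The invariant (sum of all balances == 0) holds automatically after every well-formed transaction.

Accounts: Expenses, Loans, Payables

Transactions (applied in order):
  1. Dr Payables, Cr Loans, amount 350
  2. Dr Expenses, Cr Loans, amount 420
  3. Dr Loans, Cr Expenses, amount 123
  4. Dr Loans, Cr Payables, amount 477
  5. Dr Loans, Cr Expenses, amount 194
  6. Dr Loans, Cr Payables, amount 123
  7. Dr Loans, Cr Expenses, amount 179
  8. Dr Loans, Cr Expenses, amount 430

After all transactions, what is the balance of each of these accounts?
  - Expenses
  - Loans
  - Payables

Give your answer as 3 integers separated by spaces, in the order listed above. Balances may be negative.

Answer: -506 756 -250

Derivation:
After txn 1 (Dr Payables, Cr Loans, amount 350): Loans=-350 Payables=350
After txn 2 (Dr Expenses, Cr Loans, amount 420): Expenses=420 Loans=-770 Payables=350
After txn 3 (Dr Loans, Cr Expenses, amount 123): Expenses=297 Loans=-647 Payables=350
After txn 4 (Dr Loans, Cr Payables, amount 477): Expenses=297 Loans=-170 Payables=-127
After txn 5 (Dr Loans, Cr Expenses, amount 194): Expenses=103 Loans=24 Payables=-127
After txn 6 (Dr Loans, Cr Payables, amount 123): Expenses=103 Loans=147 Payables=-250
After txn 7 (Dr Loans, Cr Expenses, amount 179): Expenses=-76 Loans=326 Payables=-250
After txn 8 (Dr Loans, Cr Expenses, amount 430): Expenses=-506 Loans=756 Payables=-250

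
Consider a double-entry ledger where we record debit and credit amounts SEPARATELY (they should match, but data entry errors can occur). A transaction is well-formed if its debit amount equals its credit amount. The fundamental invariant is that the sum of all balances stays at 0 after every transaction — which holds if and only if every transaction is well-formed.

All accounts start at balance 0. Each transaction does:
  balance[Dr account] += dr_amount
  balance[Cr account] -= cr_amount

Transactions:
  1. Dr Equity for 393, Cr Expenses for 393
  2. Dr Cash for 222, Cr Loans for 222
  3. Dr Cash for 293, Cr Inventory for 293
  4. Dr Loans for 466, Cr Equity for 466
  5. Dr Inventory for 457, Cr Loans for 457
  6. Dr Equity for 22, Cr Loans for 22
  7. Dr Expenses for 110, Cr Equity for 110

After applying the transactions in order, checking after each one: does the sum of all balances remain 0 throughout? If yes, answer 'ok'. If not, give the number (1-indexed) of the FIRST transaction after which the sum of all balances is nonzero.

Answer: ok

Derivation:
After txn 1: dr=393 cr=393 sum_balances=0
After txn 2: dr=222 cr=222 sum_balances=0
After txn 3: dr=293 cr=293 sum_balances=0
After txn 4: dr=466 cr=466 sum_balances=0
After txn 5: dr=457 cr=457 sum_balances=0
After txn 6: dr=22 cr=22 sum_balances=0
After txn 7: dr=110 cr=110 sum_balances=0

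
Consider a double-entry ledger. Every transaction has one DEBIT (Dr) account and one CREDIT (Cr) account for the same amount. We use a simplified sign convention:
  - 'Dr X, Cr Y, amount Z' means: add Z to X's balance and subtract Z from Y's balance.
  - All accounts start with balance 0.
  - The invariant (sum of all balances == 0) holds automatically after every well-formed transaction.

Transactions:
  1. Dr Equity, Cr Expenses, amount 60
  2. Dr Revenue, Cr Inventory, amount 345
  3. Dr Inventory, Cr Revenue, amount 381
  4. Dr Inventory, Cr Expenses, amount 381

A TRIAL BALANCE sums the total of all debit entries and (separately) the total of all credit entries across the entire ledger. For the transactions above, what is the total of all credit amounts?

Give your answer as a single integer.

Txn 1: credit+=60
Txn 2: credit+=345
Txn 3: credit+=381
Txn 4: credit+=381
Total credits = 1167

Answer: 1167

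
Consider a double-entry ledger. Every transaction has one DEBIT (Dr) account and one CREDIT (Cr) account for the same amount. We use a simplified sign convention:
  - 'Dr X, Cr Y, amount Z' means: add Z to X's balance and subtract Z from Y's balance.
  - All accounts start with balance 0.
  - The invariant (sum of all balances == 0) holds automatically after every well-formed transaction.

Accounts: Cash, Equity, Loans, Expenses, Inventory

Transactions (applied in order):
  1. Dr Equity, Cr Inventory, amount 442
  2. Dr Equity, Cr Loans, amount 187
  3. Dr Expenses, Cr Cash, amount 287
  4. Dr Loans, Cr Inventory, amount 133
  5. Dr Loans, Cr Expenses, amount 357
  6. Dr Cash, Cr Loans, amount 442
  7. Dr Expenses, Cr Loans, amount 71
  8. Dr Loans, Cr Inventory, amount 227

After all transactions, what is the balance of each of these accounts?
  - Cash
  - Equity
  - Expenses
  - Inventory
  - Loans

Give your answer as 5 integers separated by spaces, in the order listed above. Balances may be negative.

After txn 1 (Dr Equity, Cr Inventory, amount 442): Equity=442 Inventory=-442
After txn 2 (Dr Equity, Cr Loans, amount 187): Equity=629 Inventory=-442 Loans=-187
After txn 3 (Dr Expenses, Cr Cash, amount 287): Cash=-287 Equity=629 Expenses=287 Inventory=-442 Loans=-187
After txn 4 (Dr Loans, Cr Inventory, amount 133): Cash=-287 Equity=629 Expenses=287 Inventory=-575 Loans=-54
After txn 5 (Dr Loans, Cr Expenses, amount 357): Cash=-287 Equity=629 Expenses=-70 Inventory=-575 Loans=303
After txn 6 (Dr Cash, Cr Loans, amount 442): Cash=155 Equity=629 Expenses=-70 Inventory=-575 Loans=-139
After txn 7 (Dr Expenses, Cr Loans, amount 71): Cash=155 Equity=629 Expenses=1 Inventory=-575 Loans=-210
After txn 8 (Dr Loans, Cr Inventory, amount 227): Cash=155 Equity=629 Expenses=1 Inventory=-802 Loans=17

Answer: 155 629 1 -802 17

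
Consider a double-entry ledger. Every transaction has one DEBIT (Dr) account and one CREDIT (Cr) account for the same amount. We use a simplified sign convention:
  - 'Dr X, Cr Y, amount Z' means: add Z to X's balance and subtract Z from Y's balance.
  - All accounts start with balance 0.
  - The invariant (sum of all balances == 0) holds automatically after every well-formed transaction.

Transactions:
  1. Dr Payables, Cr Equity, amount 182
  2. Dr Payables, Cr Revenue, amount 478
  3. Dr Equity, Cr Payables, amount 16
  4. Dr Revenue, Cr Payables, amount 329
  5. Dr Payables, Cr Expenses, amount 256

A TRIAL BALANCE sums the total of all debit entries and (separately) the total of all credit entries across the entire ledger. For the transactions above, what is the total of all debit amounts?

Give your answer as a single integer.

Answer: 1261

Derivation:
Txn 1: debit+=182
Txn 2: debit+=478
Txn 3: debit+=16
Txn 4: debit+=329
Txn 5: debit+=256
Total debits = 1261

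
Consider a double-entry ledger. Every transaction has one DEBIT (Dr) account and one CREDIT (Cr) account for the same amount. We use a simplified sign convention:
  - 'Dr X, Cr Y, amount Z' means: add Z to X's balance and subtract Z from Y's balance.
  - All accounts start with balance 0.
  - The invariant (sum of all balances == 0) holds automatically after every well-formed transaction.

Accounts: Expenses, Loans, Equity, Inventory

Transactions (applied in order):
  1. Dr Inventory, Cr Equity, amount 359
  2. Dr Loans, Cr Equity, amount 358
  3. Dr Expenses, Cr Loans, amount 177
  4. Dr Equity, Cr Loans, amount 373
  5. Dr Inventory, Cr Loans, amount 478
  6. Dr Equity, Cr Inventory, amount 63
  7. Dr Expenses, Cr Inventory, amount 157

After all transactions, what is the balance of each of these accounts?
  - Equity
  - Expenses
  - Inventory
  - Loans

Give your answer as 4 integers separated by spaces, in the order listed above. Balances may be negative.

After txn 1 (Dr Inventory, Cr Equity, amount 359): Equity=-359 Inventory=359
After txn 2 (Dr Loans, Cr Equity, amount 358): Equity=-717 Inventory=359 Loans=358
After txn 3 (Dr Expenses, Cr Loans, amount 177): Equity=-717 Expenses=177 Inventory=359 Loans=181
After txn 4 (Dr Equity, Cr Loans, amount 373): Equity=-344 Expenses=177 Inventory=359 Loans=-192
After txn 5 (Dr Inventory, Cr Loans, amount 478): Equity=-344 Expenses=177 Inventory=837 Loans=-670
After txn 6 (Dr Equity, Cr Inventory, amount 63): Equity=-281 Expenses=177 Inventory=774 Loans=-670
After txn 7 (Dr Expenses, Cr Inventory, amount 157): Equity=-281 Expenses=334 Inventory=617 Loans=-670

Answer: -281 334 617 -670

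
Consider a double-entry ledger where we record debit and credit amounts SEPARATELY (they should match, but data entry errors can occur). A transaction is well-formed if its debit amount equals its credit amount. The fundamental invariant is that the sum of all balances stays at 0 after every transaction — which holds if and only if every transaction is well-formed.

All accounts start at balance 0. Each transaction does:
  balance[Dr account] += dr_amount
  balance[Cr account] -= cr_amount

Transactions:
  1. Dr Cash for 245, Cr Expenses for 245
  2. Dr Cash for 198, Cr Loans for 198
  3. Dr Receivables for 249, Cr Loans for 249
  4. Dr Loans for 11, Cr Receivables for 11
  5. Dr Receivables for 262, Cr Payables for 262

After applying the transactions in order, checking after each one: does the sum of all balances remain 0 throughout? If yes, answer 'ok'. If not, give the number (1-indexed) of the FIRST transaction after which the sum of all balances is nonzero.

Answer: ok

Derivation:
After txn 1: dr=245 cr=245 sum_balances=0
After txn 2: dr=198 cr=198 sum_balances=0
After txn 3: dr=249 cr=249 sum_balances=0
After txn 4: dr=11 cr=11 sum_balances=0
After txn 5: dr=262 cr=262 sum_balances=0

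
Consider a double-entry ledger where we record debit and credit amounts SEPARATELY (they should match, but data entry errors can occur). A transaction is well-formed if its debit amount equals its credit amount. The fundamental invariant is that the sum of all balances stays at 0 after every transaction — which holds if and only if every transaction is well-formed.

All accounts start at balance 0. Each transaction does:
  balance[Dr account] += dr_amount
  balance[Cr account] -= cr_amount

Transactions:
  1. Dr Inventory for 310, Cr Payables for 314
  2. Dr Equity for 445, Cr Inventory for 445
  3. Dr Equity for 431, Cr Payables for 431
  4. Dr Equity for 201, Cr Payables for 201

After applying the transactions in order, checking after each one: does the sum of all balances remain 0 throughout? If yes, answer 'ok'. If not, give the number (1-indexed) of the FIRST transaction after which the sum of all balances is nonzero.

After txn 1: dr=310 cr=314 sum_balances=-4
After txn 2: dr=445 cr=445 sum_balances=-4
After txn 3: dr=431 cr=431 sum_balances=-4
After txn 4: dr=201 cr=201 sum_balances=-4

Answer: 1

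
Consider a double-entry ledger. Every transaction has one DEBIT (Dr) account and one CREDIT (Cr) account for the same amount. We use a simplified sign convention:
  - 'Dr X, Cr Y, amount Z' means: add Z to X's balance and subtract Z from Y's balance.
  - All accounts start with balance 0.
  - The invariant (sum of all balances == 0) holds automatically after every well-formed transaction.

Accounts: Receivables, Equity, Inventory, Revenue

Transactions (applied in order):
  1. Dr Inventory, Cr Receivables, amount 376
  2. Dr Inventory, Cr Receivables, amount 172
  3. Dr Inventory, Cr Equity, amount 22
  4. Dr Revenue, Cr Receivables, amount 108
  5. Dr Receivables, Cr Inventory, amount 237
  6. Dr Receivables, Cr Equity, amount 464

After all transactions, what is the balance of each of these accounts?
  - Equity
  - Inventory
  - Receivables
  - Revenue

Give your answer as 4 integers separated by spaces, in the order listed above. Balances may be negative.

Answer: -486 333 45 108

Derivation:
After txn 1 (Dr Inventory, Cr Receivables, amount 376): Inventory=376 Receivables=-376
After txn 2 (Dr Inventory, Cr Receivables, amount 172): Inventory=548 Receivables=-548
After txn 3 (Dr Inventory, Cr Equity, amount 22): Equity=-22 Inventory=570 Receivables=-548
After txn 4 (Dr Revenue, Cr Receivables, amount 108): Equity=-22 Inventory=570 Receivables=-656 Revenue=108
After txn 5 (Dr Receivables, Cr Inventory, amount 237): Equity=-22 Inventory=333 Receivables=-419 Revenue=108
After txn 6 (Dr Receivables, Cr Equity, amount 464): Equity=-486 Inventory=333 Receivables=45 Revenue=108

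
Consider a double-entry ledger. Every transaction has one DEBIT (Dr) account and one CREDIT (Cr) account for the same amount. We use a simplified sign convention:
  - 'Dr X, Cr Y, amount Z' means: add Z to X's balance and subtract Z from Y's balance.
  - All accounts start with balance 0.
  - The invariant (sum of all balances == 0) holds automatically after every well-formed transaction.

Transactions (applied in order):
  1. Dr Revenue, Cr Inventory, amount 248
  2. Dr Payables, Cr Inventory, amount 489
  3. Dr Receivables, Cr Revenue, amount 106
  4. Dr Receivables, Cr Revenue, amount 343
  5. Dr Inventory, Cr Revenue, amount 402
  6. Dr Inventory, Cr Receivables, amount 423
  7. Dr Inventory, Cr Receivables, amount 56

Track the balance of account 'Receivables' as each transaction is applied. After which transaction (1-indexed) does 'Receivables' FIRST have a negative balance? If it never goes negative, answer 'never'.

After txn 1: Receivables=0
After txn 2: Receivables=0
After txn 3: Receivables=106
After txn 4: Receivables=449
After txn 5: Receivables=449
After txn 6: Receivables=26
After txn 7: Receivables=-30

Answer: 7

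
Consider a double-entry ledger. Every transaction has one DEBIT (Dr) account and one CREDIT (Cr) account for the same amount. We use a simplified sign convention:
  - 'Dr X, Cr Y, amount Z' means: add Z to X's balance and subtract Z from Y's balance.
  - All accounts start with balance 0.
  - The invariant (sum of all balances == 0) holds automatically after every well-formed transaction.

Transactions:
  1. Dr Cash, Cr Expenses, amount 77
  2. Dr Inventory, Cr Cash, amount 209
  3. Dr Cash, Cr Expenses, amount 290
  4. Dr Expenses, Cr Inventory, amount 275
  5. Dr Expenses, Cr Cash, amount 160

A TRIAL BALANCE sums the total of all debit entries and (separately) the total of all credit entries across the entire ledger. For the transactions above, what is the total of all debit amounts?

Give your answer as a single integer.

Txn 1: debit+=77
Txn 2: debit+=209
Txn 3: debit+=290
Txn 4: debit+=275
Txn 5: debit+=160
Total debits = 1011

Answer: 1011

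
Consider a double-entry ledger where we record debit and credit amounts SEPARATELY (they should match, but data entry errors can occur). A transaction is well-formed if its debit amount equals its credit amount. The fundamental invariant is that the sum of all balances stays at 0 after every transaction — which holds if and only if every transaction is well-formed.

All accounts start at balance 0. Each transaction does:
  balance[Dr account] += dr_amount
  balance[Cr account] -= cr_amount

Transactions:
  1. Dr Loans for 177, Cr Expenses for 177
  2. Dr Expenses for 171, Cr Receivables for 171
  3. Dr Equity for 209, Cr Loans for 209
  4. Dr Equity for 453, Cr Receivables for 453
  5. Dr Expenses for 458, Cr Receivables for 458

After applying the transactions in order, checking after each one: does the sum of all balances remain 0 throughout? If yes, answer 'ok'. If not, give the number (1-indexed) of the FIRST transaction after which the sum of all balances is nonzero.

After txn 1: dr=177 cr=177 sum_balances=0
After txn 2: dr=171 cr=171 sum_balances=0
After txn 3: dr=209 cr=209 sum_balances=0
After txn 4: dr=453 cr=453 sum_balances=0
After txn 5: dr=458 cr=458 sum_balances=0

Answer: ok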